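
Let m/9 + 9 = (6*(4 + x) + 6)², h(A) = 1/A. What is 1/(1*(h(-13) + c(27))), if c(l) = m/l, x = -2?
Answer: 13/1364 ≈ 0.0095308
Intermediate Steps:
m = 2835 (m = -81 + 9*(6*(4 - 2) + 6)² = -81 + 9*(6*2 + 6)² = -81 + 9*(12 + 6)² = -81 + 9*18² = -81 + 9*324 = -81 + 2916 = 2835)
c(l) = 2835/l
1/(1*(h(-13) + c(27))) = 1/(1*(1/(-13) + 2835/27)) = 1/(-1/13 + 2835*(1/27)) = 1/(-1/13 + 105) = 1/(1364/13) = 1*(13/1364) = 13/1364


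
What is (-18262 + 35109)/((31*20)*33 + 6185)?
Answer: 16847/26645 ≈ 0.63228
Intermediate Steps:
(-18262 + 35109)/((31*20)*33 + 6185) = 16847/(620*33 + 6185) = 16847/(20460 + 6185) = 16847/26645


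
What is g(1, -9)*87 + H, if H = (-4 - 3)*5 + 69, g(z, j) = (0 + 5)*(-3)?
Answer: -1271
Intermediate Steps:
g(z, j) = -15 (g(z, j) = 5*(-3) = -15)
H = 34 (H = -7*5 + 69 = -35 + 69 = 34)
g(1, -9)*87 + H = -15*87 + 34 = -1305 + 34 = -1271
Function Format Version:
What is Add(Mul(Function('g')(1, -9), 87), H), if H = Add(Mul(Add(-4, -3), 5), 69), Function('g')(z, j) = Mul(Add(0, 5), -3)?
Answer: -1271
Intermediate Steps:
Function('g')(z, j) = -15 (Function('g')(z, j) = Mul(5, -3) = -15)
H = 34 (H = Add(Mul(-7, 5), 69) = Add(-35, 69) = 34)
Add(Mul(Function('g')(1, -9), 87), H) = Add(Mul(-15, 87), 34) = Add(-1305, 34) = -1271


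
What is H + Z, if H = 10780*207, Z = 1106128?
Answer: 3337588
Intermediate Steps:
H = 2231460
H + Z = 2231460 + 1106128 = 3337588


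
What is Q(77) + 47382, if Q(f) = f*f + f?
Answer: 53388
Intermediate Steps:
Q(f) = f + f**2 (Q(f) = f**2 + f = f + f**2)
Q(77) + 47382 = 77*(1 + 77) + 47382 = 77*78 + 47382 = 6006 + 47382 = 53388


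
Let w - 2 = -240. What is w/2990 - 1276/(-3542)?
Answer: 2937/10465 ≈ 0.28065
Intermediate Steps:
w = -238 (w = 2 - 240 = -238)
w/2990 - 1276/(-3542) = -238/2990 - 1276/(-3542) = -238*1/2990 - 1276*(-1/3542) = -119/1495 + 58/161 = 2937/10465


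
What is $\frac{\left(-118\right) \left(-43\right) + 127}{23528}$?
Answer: $\frac{5201}{23528} \approx 0.22106$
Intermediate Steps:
$\frac{\left(-118\right) \left(-43\right) + 127}{23528} = \left(5074 + 127\right) \frac{1}{23528} = 5201 \cdot \frac{1}{23528} = \frac{5201}{23528}$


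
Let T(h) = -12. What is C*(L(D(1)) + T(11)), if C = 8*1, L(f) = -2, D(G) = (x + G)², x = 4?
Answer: -112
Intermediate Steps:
D(G) = (4 + G)²
C = 8
C*(L(D(1)) + T(11)) = 8*(-2 - 12) = 8*(-14) = -112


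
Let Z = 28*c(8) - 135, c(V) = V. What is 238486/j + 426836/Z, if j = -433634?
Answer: 92534688385/19296713 ≈ 4795.4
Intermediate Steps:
Z = 89 (Z = 28*8 - 135 = 224 - 135 = 89)
238486/j + 426836/Z = 238486/(-433634) + 426836/89 = 238486*(-1/433634) + 426836*(1/89) = -119243/216817 + 426836/89 = 92534688385/19296713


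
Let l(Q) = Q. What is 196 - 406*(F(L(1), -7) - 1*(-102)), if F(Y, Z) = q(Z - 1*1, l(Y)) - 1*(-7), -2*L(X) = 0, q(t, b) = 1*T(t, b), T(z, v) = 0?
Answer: -44058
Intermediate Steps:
q(t, b) = 0 (q(t, b) = 1*0 = 0)
L(X) = 0 (L(X) = -1/2*0 = 0)
F(Y, Z) = 7 (F(Y, Z) = 0 - 1*(-7) = 0 + 7 = 7)
196 - 406*(F(L(1), -7) - 1*(-102)) = 196 - 406*(7 - 1*(-102)) = 196 - 406*(7 + 102) = 196 - 406*109 = 196 - 44254 = -44058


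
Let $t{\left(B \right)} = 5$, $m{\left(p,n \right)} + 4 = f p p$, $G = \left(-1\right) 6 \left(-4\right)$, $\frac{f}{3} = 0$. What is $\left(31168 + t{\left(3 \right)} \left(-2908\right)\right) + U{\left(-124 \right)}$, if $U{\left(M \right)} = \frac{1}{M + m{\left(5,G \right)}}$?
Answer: $\frac{2128383}{128} \approx 16628.0$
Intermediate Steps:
$f = 0$ ($f = 3 \cdot 0 = 0$)
$G = 24$ ($G = \left(-6\right) \left(-4\right) = 24$)
$m{\left(p,n \right)} = -4$ ($m{\left(p,n \right)} = -4 + 0 p p = -4 + 0 p = -4 + 0 = -4$)
$U{\left(M \right)} = \frac{1}{-4 + M}$ ($U{\left(M \right)} = \frac{1}{M - 4} = \frac{1}{-4 + M}$)
$\left(31168 + t{\left(3 \right)} \left(-2908\right)\right) + U{\left(-124 \right)} = \left(31168 + 5 \left(-2908\right)\right) + \frac{1}{-4 - 124} = \left(31168 - 14540\right) + \frac{1}{-128} = 16628 - \frac{1}{128} = \frac{2128383}{128}$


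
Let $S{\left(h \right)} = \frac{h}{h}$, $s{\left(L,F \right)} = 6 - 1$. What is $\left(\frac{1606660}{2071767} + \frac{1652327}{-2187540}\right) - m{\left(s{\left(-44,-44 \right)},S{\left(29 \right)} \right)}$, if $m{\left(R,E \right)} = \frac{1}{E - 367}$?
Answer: $\frac{2110176623527}{92152154724660} \approx 0.022899$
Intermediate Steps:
$s{\left(L,F \right)} = 5$
$S{\left(h \right)} = 1$
$m{\left(R,E \right)} = \frac{1}{-367 + E}$
$\left(\frac{1606660}{2071767} + \frac{1652327}{-2187540}\right) - m{\left(s{\left(-44,-44 \right)},S{\left(29 \right)} \right)} = \left(\frac{1606660}{2071767} + \frac{1652327}{-2187540}\right) - \frac{1}{-367 + 1} = \left(1606660 \cdot \frac{1}{2071767} + 1652327 \left(- \frac{1}{2187540}\right)\right) - \frac{1}{-366} = \left(\frac{1606660}{2071767} - \frac{1652327}{2187540}\right) - - \frac{1}{366} = \frac{30465488197}{1510691061060} + \frac{1}{366} = \frac{2110176623527}{92152154724660}$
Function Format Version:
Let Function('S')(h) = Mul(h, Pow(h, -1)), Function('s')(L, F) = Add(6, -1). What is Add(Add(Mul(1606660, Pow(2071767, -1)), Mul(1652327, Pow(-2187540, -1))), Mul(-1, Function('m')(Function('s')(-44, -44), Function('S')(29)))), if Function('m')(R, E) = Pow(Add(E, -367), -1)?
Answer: Rational(2110176623527, 92152154724660) ≈ 0.022899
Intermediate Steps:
Function('s')(L, F) = 5
Function('S')(h) = 1
Function('m')(R, E) = Pow(Add(-367, E), -1)
Add(Add(Mul(1606660, Pow(2071767, -1)), Mul(1652327, Pow(-2187540, -1))), Mul(-1, Function('m')(Function('s')(-44, -44), Function('S')(29)))) = Add(Add(Mul(1606660, Pow(2071767, -1)), Mul(1652327, Pow(-2187540, -1))), Mul(-1, Pow(Add(-367, 1), -1))) = Add(Add(Mul(1606660, Rational(1, 2071767)), Mul(1652327, Rational(-1, 2187540))), Mul(-1, Pow(-366, -1))) = Add(Add(Rational(1606660, 2071767), Rational(-1652327, 2187540)), Mul(-1, Rational(-1, 366))) = Add(Rational(30465488197, 1510691061060), Rational(1, 366)) = Rational(2110176623527, 92152154724660)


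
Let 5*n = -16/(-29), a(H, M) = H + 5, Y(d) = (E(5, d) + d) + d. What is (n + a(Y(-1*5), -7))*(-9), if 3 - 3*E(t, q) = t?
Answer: 7251/145 ≈ 50.007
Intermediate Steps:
E(t, q) = 1 - t/3
Y(d) = -2/3 + 2*d (Y(d) = ((1 - 1/3*5) + d) + d = ((1 - 5/3) + d) + d = (-2/3 + d) + d = -2/3 + 2*d)
a(H, M) = 5 + H
n = 16/145 (n = (-16/(-29))/5 = (-16*(-1/29))/5 = (1/5)*(16/29) = 16/145 ≈ 0.11034)
(n + a(Y(-1*5), -7))*(-9) = (16/145 + (5 + (-2/3 + 2*(-1*5))))*(-9) = (16/145 + (5 + (-2/3 + 2*(-5))))*(-9) = (16/145 + (5 + (-2/3 - 10)))*(-9) = (16/145 + (5 - 32/3))*(-9) = (16/145 - 17/3)*(-9) = -2417/435*(-9) = 7251/145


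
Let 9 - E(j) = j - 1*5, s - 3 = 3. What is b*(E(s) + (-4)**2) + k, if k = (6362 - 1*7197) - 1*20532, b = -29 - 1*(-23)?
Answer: -21511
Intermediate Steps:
s = 6 (s = 3 + 3 = 6)
E(j) = 14 - j (E(j) = 9 - (j - 1*5) = 9 - (j - 5) = 9 - (-5 + j) = 9 + (5 - j) = 14 - j)
b = -6 (b = -29 + 23 = -6)
k = -21367 (k = (6362 - 7197) - 20532 = -835 - 20532 = -21367)
b*(E(s) + (-4)**2) + k = -6*((14 - 1*6) + (-4)**2) - 21367 = -6*((14 - 6) + 16) - 21367 = -6*(8 + 16) - 21367 = -6*24 - 21367 = -144 - 21367 = -21511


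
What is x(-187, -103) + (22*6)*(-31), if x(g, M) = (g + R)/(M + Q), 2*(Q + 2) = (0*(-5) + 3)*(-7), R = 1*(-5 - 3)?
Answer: -314954/77 ≈ -4090.3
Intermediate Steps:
R = -8 (R = 1*(-8) = -8)
Q = -25/2 (Q = -2 + ((0*(-5) + 3)*(-7))/2 = -2 + ((0 + 3)*(-7))/2 = -2 + (3*(-7))/2 = -2 + (1/2)*(-21) = -2 - 21/2 = -25/2 ≈ -12.500)
x(g, M) = (-8 + g)/(-25/2 + M) (x(g, M) = (g - 8)/(M - 25/2) = (-8 + g)/(-25/2 + M))
x(-187, -103) + (22*6)*(-31) = 2*(-8 - 187)/(-25 + 2*(-103)) + (22*6)*(-31) = 2*(-195)/(-25 - 206) + 132*(-31) = 2*(-195)/(-231) - 4092 = 2*(-1/231)*(-195) - 4092 = 130/77 - 4092 = -314954/77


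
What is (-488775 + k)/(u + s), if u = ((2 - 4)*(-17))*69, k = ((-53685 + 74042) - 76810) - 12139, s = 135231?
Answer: -185789/45859 ≈ -4.0513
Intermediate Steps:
k = -68592 (k = (20357 - 76810) - 12139 = -56453 - 12139 = -68592)
u = 2346 (u = -2*(-17)*69 = 34*69 = 2346)
(-488775 + k)/(u + s) = (-488775 - 68592)/(2346 + 135231) = -557367/137577 = -557367*1/137577 = -185789/45859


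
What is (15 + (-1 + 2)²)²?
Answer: 256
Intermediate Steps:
(15 + (-1 + 2)²)² = (15 + 1²)² = (15 + 1)² = 16² = 256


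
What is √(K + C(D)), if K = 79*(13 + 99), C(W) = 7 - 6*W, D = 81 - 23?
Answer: √8507 ≈ 92.233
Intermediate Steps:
D = 58
K = 8848 (K = 79*112 = 8848)
√(K + C(D)) = √(8848 + (7 - 6*58)) = √(8848 + (7 - 348)) = √(8848 - 341) = √8507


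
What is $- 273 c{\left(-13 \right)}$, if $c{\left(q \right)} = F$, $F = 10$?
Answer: $-2730$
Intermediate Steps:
$c{\left(q \right)} = 10$
$- 273 c{\left(-13 \right)} = \left(-273\right) 10 = -2730$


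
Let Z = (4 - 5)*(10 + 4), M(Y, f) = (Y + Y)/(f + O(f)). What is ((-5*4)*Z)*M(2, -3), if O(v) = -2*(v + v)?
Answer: 1120/9 ≈ 124.44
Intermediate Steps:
O(v) = -4*v
M(Y, f) = -2*Y/(3*f) (M(Y, f) = (Y + Y)/(f - 4*f) = (2*Y)/((-3*f)) = (2*Y)*(-1/(3*f)) = -2*Y/(3*f))
Z = -14 (Z = -1*14 = -14)
((-5*4)*Z)*M(2, -3) = (-5*4*(-14))*(-⅔*2/(-3)) = (-20*(-14))*(-⅔*2*(-⅓)) = 280*(4/9) = 1120/9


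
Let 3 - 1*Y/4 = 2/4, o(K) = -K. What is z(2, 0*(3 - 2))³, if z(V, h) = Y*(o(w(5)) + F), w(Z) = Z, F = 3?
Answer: -8000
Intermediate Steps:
Y = 10 (Y = 12 - 8/4 = 12 - 4*½ = 12 - 2 = 10)
z(V, h) = -20 (z(V, h) = 10*(-1*5 + 3) = 10*(-5 + 3) = 10*(-2) = -20)
z(2, 0*(3 - 2))³ = (-20)³ = -8000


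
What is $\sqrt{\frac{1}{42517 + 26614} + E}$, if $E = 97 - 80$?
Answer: $\frac{2 \sqrt{20311171717}}{69131} \approx 4.1231$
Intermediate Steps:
$E = 17$ ($E = 97 - 80 = 17$)
$\sqrt{\frac{1}{42517 + 26614} + E} = \sqrt{\frac{1}{42517 + 26614} + 17} = \sqrt{\frac{1}{69131} + 17} = \sqrt{\frac{1175228}{69131}} = \frac{2 \sqrt{20311171717}}{69131}$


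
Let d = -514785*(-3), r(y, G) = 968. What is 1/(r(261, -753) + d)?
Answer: 1/1545323 ≈ 6.4711e-7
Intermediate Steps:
d = 1544355
1/(r(261, -753) + d) = 1/(968 + 1544355) = 1/1545323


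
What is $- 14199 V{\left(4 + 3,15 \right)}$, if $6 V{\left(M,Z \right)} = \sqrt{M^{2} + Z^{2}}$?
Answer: $- \frac{4733 \sqrt{274}}{2} \approx -39173.0$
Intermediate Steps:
$V{\left(M,Z \right)} = \frac{\sqrt{M^{2} + Z^{2}}}{6}$
$- 14199 V{\left(4 + 3,15 \right)} = - 14199 \frac{\sqrt{\left(4 + 3\right)^{2} + 15^{2}}}{6} = - 14199 \frac{\sqrt{7^{2} + 225}}{6} = - 14199 \frac{\sqrt{49 + 225}}{6} = - 14199 \frac{\sqrt{274}}{6} = - \frac{4733 \sqrt{274}}{2}$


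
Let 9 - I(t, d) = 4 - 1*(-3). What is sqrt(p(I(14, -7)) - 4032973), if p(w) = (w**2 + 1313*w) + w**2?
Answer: I*sqrt(4030339) ≈ 2007.6*I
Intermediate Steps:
I(t, d) = 2 (I(t, d) = 9 - (4 - 1*(-3)) = 9 - (4 + 3) = 9 - 1*7 = 9 - 7 = 2)
p(w) = 2*w**2 + 1313*w
sqrt(p(I(14, -7)) - 4032973) = sqrt(2*(1313 + 2*2) - 4032973) = sqrt(2*(1313 + 4) - 4032973) = sqrt(2*1317 - 4032973) = sqrt(2634 - 4032973) = sqrt(-4030339) = I*sqrt(4030339)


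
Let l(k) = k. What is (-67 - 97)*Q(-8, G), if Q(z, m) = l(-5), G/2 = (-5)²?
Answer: 820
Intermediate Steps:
G = 50 (G = 2*(-5)² = 2*25 = 50)
Q(z, m) = -5
(-67 - 97)*Q(-8, G) = (-67 - 97)*(-5) = -164*(-5) = 820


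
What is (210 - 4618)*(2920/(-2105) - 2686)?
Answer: 4987167120/421 ≈ 1.1846e+7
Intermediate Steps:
(210 - 4618)*(2920/(-2105) - 2686) = -4408*(2920*(-1/2105) - 2686) = -4408*(-584/421 - 2686) = -4408*(-1131390/421) = 4987167120/421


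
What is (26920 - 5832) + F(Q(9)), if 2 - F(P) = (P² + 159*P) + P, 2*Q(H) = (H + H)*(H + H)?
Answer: -31074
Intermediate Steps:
Q(H) = 2*H² (Q(H) = ((H + H)*(H + H))/2 = ((2*H)*(2*H))/2 = (4*H²)/2 = 2*H²)
F(P) = 2 - P² - 160*P (F(P) = 2 - ((P² + 159*P) + P) = 2 - (P² + 160*P) = 2 + (-P² - 160*P) = 2 - P² - 160*P)
(26920 - 5832) + F(Q(9)) = (26920 - 5832) + (2 - (2*9²)² - 320*9²) = 21088 + (2 - (2*81)² - 320*81) = 21088 + (2 - 1*162² - 160*162) = 21088 + (2 - 1*26244 - 25920) = 21088 + (2 - 26244 - 25920) = 21088 - 52162 = -31074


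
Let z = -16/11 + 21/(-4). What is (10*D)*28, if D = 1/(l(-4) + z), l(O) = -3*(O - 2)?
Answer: 1760/71 ≈ 24.789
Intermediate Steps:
l(O) = 6 - 3*O (l(O) = -3*(-2 + O) = 6 - 3*O)
z = -295/44 (z = -16*1/11 + 21*(-¼) = -16/11 - 21/4 = -295/44 ≈ -6.7045)
D = 44/497 (D = 1/((6 - 3*(-4)) - 295/44) = 1/((6 + 12) - 295/44) = 1/(18 - 295/44) = 1/(497/44) = 44/497 ≈ 0.088531)
(10*D)*28 = (10*(44/497))*28 = (440/497)*28 = 1760/71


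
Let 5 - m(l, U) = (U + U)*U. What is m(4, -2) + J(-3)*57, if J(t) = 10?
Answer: 567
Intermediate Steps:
m(l, U) = 5 - 2*U² (m(l, U) = 5 - (U + U)*U = 5 - 2*U*U = 5 - 2*U²)
m(4, -2) + J(-3)*57 = (5 - 2*(-2)²) + 10*57 = (5 - 2*4) + 570 = (5 - 8) + 570 = -3 + 570 = 567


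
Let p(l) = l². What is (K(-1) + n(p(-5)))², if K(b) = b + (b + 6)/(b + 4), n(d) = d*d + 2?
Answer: 3545689/9 ≈ 3.9397e+5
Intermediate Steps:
n(d) = 2 + d² (n(d) = d² + 2 = 2 + d²)
K(b) = b + (6 + b)/(4 + b)
(K(-1) + n(p(-5)))² = ((6 + (-1)² + 5*(-1))/(4 - 1) + (2 + ((-5)²)²))² = ((6 + 1 - 5)/3 + (2 + 25²))² = ((⅓)*2 + (2 + 625))² = (⅔ + 627)² = (1883/3)² = 3545689/9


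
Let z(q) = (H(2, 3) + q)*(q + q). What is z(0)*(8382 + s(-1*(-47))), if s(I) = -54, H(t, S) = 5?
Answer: 0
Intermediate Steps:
z(q) = 2*q*(5 + q) (z(q) = (5 + q)*(q + q) = (5 + q)*(2*q) = 2*q*(5 + q))
z(0)*(8382 + s(-1*(-47))) = (2*0*(5 + 0))*(8382 - 54) = (2*0*5)*8328 = 0*8328 = 0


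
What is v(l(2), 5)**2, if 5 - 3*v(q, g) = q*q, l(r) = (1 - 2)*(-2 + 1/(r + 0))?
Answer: 121/144 ≈ 0.84028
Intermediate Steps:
l(r) = 2 - 1/r (l(r) = -(-2 + 1/r) = 2 - 1/r)
v(q, g) = 5/3 - q**2/3 (v(q, g) = 5/3 - q*q/3 = 5/3 - q**2/3)
v(l(2), 5)**2 = (5/3 - (2 - 1/2)**2/3)**2 = (5/3 - (3/2)**2/3)**2 = (5/3 - 1/3*9/4)**2 = (5/3 - 3/4)**2 = (11/12)**2 = 121/144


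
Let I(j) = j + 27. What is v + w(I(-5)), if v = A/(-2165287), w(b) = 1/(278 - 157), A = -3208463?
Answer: 390389310/261999727 ≈ 1.4900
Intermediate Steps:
I(j) = 27 + j
w(b) = 1/121
v = 3208463/2165287 (v = -3208463/(-2165287) = -3208463*(-1/2165287) = 3208463/2165287 ≈ 1.4818)
v + w(I(-5)) = 3208463/2165287 + 1/121 = 390389310/261999727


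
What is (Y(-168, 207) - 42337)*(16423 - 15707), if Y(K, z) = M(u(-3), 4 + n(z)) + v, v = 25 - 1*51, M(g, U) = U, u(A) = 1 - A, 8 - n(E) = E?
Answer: -30471528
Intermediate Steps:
n(E) = 8 - E
v = -26 (v = 25 - 51 = -26)
Y(K, z) = -14 - z (Y(K, z) = (4 + (8 - z)) - 26 = (12 - z) - 26 = -14 - z)
(Y(-168, 207) - 42337)*(16423 - 15707) = ((-14 - 1*207) - 42337)*(16423 - 15707) = ((-14 - 207) - 42337)*716 = (-221 - 42337)*716 = -42558*716 = -30471528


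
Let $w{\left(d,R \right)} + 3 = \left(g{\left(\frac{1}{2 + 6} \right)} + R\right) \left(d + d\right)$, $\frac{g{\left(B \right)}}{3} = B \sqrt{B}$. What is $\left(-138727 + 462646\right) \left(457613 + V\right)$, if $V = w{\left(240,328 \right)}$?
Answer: $199226380950 + 14576355 \sqrt{2} \approx 1.9925 \cdot 10^{11}$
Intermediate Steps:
$g{\left(B \right)} = 3 B^{\frac{3}{2}}$ ($g{\left(B \right)} = 3 B \sqrt{B} = 3 B^{\frac{3}{2}}$)
$w{\left(d,R \right)} = -3 + 2 d \left(R + \frac{3 \sqrt{2}}{32}\right)$ ($w{\left(d,R \right)} = -3 + \left(3 \left(\frac{1}{2 + 6}\right)^{\frac{3}{2}} + R\right) \left(d + d\right) = -3 + \left(3 \left(\frac{1}{8}\right)^{\frac{3}{2}} + R\right) 2 d = -3 + \left(\frac{3}{16 \sqrt{2}} + R\right) 2 d = -3 + \left(3 \frac{\sqrt{2}}{32} + R\right) 2 d = -3 + \left(\frac{3 \sqrt{2}}{32} + R\right) 2 d = -3 + \left(R + \frac{3 \sqrt{2}}{32}\right) 2 d = -3 + 2 d \left(R + \frac{3 \sqrt{2}}{32}\right)$)
$V = 157437 + 45 \sqrt{2}$ ($V = -3 + 2 \cdot 328 \cdot 240 + \frac{3}{16} \cdot 240 \sqrt{2} = -3 + 157440 + 45 \sqrt{2} = 157437 + 45 \sqrt{2} \approx 1.575 \cdot 10^{5}$)
$\left(-138727 + 462646\right) \left(457613 + V\right) = \left(-138727 + 462646\right) \left(457613 + \left(157437 + 45 \sqrt{2}\right)\right) = 323919 \left(615050 + 45 \sqrt{2}\right) = 199226380950 + 14576355 \sqrt{2}$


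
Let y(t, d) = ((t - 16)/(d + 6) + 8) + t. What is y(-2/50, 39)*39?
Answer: 111202/375 ≈ 296.54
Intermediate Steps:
y(t, d) = 8 + t + (-16 + t)/(6 + d) (y(t, d) = ((-16 + t)/(6 + d) + 8) + t = (8 + (-16 + t)/(6 + d)) + t = 8 + t + (-16 + t)/(6 + d))
y(-2/50, 39)*39 = ((32 + 7*(-2/50) + 8*39 + 39*(-2/50))/(6 + 39))*39 = ((32 + 7*(-2*1/50) + 312 + 39*(-2*1/50))/45)*39 = ((32 + 7*(-1/25) + 312 + 39*(-1/25))/45)*39 = ((32 - 7/25 + 312 - 39/25)/45)*39 = ((1/45)*(8554/25))*39 = (8554/1125)*39 = 111202/375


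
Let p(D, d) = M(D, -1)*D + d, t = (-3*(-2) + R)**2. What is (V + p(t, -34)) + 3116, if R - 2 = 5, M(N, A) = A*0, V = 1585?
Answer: 4667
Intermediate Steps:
M(N, A) = 0
R = 7 (R = 2 + 5 = 7)
t = 169 (t = (-3*(-2) + 7)**2 = (6 + 7)**2 = 13**2 = 169)
p(D, d) = d (p(D, d) = 0*D + d = 0 + d = d)
(V + p(t, -34)) + 3116 = (1585 - 34) + 3116 = 1551 + 3116 = 4667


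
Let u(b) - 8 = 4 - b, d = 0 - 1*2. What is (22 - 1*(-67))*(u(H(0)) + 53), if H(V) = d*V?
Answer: 5785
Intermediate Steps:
d = -2 (d = 0 - 2 = -2)
H(V) = -2*V
u(b) = 12 - b (u(b) = 8 + (4 - b) = 12 - b)
(22 - 1*(-67))*(u(H(0)) + 53) = (22 - 1*(-67))*((12 - (-2)*0) + 53) = (22 + 67)*((12 - 1*0) + 53) = 89*((12 + 0) + 53) = 89*(12 + 53) = 89*65 = 5785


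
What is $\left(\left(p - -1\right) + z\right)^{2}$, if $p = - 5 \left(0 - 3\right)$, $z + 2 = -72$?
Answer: $3364$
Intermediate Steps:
$z = -74$ ($z = -2 - 72 = -74$)
$p = 15$ ($p = \left(-5\right) \left(-3\right) = 15$)
$\left(\left(p - -1\right) + z\right)^{2} = \left(\left(15 - -1\right) - 74\right)^{2} = \left(\left(15 + 1\right) - 74\right)^{2} = \left(16 - 74\right)^{2} = \left(-58\right)^{2} = 3364$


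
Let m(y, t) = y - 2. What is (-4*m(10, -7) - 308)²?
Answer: 115600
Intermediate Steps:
m(y, t) = -2 + y
(-4*m(10, -7) - 308)² = (-4*(-2 + 10) - 308)² = (-4*8 - 308)² = (-32 - 308)² = (-340)² = 115600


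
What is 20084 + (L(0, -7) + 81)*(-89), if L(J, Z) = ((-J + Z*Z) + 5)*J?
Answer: 12875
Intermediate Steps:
L(J, Z) = J*(5 + Z² - J) (L(J, Z) = ((-J + Z²) + 5)*J = ((Z² - J) + 5)*J = (5 + Z² - J)*J = J*(5 + Z² - J))
20084 + (L(0, -7) + 81)*(-89) = 20084 + (0*(5 + (-7)² - 1*0) + 81)*(-89) = 20084 + (0*(5 + 49 + 0) + 81)*(-89) = 20084 + (0*54 + 81)*(-89) = 20084 + (0 + 81)*(-89) = 20084 + 81*(-89) = 20084 - 7209 = 12875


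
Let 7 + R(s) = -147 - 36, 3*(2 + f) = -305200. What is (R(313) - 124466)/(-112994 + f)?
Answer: 93492/161047 ≈ 0.58053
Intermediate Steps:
f = -305206/3 (f = -2 + (1/3)*(-305200) = -2 - 305200/3 = -305206/3 ≈ -1.0174e+5)
R(s) = -190 (R(s) = -7 + (-147 - 36) = -7 - 183 = -190)
(R(313) - 124466)/(-112994 + f) = (-190 - 124466)/(-112994 - 305206/3) = -124656/(-644188/3) = -124656*(-3/644188) = 93492/161047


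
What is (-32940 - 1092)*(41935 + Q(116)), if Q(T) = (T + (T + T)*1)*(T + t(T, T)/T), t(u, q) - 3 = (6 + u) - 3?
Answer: -2813391408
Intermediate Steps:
t(u, q) = 6 + u (t(u, q) = 3 + ((6 + u) - 3) = 3 + (3 + u) = 6 + u)
Q(T) = 3*T*(T + (6 + T)/T) (Q(T) = (T + (T + T)*1)*(T + (6 + T)/T) = (T + (2*T)*1)*(T + (6 + T)/T) = (T + 2*T)*(T + (6 + T)/T) = (3*T)*(T + (6 + T)/T) = 3*T*(T + (6 + T)/T))
(-32940 - 1092)*(41935 + Q(116)) = (-32940 - 1092)*(41935 + (18 + 3*116 + 3*116²)) = -34032*(41935 + (18 + 348 + 3*13456)) = -34032*(41935 + (18 + 348 + 40368)) = -34032*(41935 + 40734) = -34032*82669 = -2813391408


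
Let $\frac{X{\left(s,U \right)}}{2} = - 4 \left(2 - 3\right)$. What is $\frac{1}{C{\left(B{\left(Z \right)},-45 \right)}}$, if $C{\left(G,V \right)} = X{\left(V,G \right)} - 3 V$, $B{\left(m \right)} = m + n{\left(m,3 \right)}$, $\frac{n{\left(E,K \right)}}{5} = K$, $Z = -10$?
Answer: $\frac{1}{143} \approx 0.006993$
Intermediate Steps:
$X{\left(s,U \right)} = 8$ ($X{\left(s,U \right)} = 2 \left(- 4 \left(2 - 3\right)\right) = 2 \left(\left(-4\right) \left(-1\right)\right) = 2 \cdot 4 = 8$)
$n{\left(E,K \right)} = 5 K$
$B{\left(m \right)} = 15 + m$ ($B{\left(m \right)} = m + 5 \cdot 3 = m + 15 = 15 + m$)
$C{\left(G,V \right)} = 8 - 3 V$
$\frac{1}{C{\left(B{\left(Z \right)},-45 \right)}} = \frac{1}{8 - -135} = \frac{1}{8 + 135} = \frac{1}{143}$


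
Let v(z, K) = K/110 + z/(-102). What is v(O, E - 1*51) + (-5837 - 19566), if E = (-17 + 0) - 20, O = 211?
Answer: -12956993/510 ≈ -25406.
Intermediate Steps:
E = -37 (E = -17 - 20 = -37)
v(z, K) = -z/102 + K/110 (v(z, K) = K*(1/110) + z*(-1/102) = K/110 - z/102 = -z/102 + K/110)
v(O, E - 1*51) + (-5837 - 19566) = (-1/102*211 + (-37 - 1*51)/110) + (-5837 - 19566) = (-211/102 + (-37 - 51)/110) - 25403 = (-211/102 + (1/110)*(-88)) - 25403 = (-211/102 - 4/5) - 25403 = -1463/510 - 25403 = -12956993/510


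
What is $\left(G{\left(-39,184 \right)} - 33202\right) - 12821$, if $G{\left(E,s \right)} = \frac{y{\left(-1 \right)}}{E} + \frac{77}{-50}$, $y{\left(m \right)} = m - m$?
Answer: $- \frac{2301227}{50} \approx -46025.0$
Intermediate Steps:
$y{\left(m \right)} = 0$
$G{\left(E,s \right)} = - \frac{77}{50}$ ($G{\left(E,s \right)} = \frac{0}{E} + \frac{77}{-50} = 0 + 77 \left(- \frac{1}{50}\right) = 0 - \frac{77}{50} = - \frac{77}{50}$)
$\left(G{\left(-39,184 \right)} - 33202\right) - 12821 = \left(- \frac{77}{50} - 33202\right) - 12821 = - \frac{1660177}{50} - 12821 = - \frac{2301227}{50}$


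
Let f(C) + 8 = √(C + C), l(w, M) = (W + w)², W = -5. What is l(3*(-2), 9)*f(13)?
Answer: -968 + 121*√26 ≈ -351.02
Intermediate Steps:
l(w, M) = (-5 + w)²
f(C) = -8 + √2*√C (f(C) = -8 + √(C + C) = -8 + √(2*C) = -8 + √2*√C)
l(3*(-2), 9)*f(13) = (-5 + 3*(-2))²*(-8 + √2*√13) = (-5 - 6)²*(-8 + √26) = (-11)²*(-8 + √26) = 121*(-8 + √26) = -968 + 121*√26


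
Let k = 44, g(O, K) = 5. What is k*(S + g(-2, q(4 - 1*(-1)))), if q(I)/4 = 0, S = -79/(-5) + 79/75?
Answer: 72116/75 ≈ 961.55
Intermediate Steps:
S = 1264/75 (S = -79*(-⅕) + 79*(1/75) = 79/5 + 79/75 = 1264/75 ≈ 16.853)
q(I) = 0 (q(I) = 4*0 = 0)
k*(S + g(-2, q(4 - 1*(-1)))) = 44*(1264/75 + 5) = 44*(1639/75) = 72116/75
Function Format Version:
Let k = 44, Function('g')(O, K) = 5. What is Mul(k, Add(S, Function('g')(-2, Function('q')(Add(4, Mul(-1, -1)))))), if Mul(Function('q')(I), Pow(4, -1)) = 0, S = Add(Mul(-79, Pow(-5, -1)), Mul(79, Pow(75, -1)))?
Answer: Rational(72116, 75) ≈ 961.55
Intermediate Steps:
S = Rational(1264, 75) (S = Add(Mul(-79, Rational(-1, 5)), Mul(79, Rational(1, 75))) = Add(Rational(79, 5), Rational(79, 75)) = Rational(1264, 75) ≈ 16.853)
Function('q')(I) = 0 (Function('q')(I) = Mul(4, 0) = 0)
Mul(k, Add(S, Function('g')(-2, Function('q')(Add(4, Mul(-1, -1)))))) = Mul(44, Add(Rational(1264, 75), 5)) = Mul(44, Rational(1639, 75)) = Rational(72116, 75)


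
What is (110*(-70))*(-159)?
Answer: 1224300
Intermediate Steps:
(110*(-70))*(-159) = -7700*(-159) = 1224300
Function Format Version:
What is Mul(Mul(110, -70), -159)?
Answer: 1224300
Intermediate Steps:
Mul(Mul(110, -70), -159) = Mul(-7700, -159) = 1224300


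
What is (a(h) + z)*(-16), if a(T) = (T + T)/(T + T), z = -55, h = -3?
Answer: 864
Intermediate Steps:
a(T) = 1 (a(T) = (2*T)/((2*T)) = (2*T)*(1/(2*T)) = 1)
(a(h) + z)*(-16) = (1 - 55)*(-16) = -54*(-16) = 864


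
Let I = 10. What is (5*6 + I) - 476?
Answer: -436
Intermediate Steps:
(5*6 + I) - 476 = (5*6 + 10) - 476 = (30 + 10) - 476 = 40 - 476 = -436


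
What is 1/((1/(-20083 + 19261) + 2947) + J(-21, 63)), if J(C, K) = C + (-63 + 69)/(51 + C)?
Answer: 4110/12026677 ≈ 0.00034174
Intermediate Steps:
J(C, K) = C + 6/(51 + C)
1/((1/(-20083 + 19261) + 2947) + J(-21, 63)) = 1/((1/(-20083 + 19261) + 2947) + (6 + (-21)² + 51*(-21))/(51 - 21)) = 1/((1/(-822) + 2947) + (6 + 441 - 1071)/30) = 1/((-1/822 + 2947) + (1/30)*(-624)) = 1/(2422433/822 - 104/5) = 1/(12026677/4110) = 4110/12026677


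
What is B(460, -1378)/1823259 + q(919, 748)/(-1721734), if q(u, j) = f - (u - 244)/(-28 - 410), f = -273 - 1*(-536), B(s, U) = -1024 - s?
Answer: -443457507733/458318383621476 ≈ -0.00096758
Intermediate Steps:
f = 263 (f = -273 + 536 = 263)
q(u, j) = 57475/219 + u/438 (q(u, j) = 263 - (u - 244)/(-28 - 410) = 263 - (-244 + u)/(-438) = 263 - (-244 + u)*(-1)/438 = 263 - (122/219 - u/438) = 263 + (-122/219 + u/438) = 57475/219 + u/438)
B(460, -1378)/1823259 + q(919, 748)/(-1721734) = (-1024 - 1*460)/1823259 + (57475/219 + (1/438)*919)/(-1721734) = (-1024 - 460)*(1/1823259) + (57475/219 + 919/438)*(-1/1721734) = -1484*1/1823259 + (38623/146)*(-1/1721734) = -1484/1823259 - 38623/251373164 = -443457507733/458318383621476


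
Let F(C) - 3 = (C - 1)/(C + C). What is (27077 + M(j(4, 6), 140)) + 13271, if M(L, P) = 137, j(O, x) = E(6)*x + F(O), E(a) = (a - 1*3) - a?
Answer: 40485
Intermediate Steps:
F(C) = 3 + (-1 + C)/(2*C) (F(C) = 3 + (C - 1)/(C + C) = 3 + (-1 + C)/((2*C)) = 3 + (-1 + C)*(1/(2*C)) = 3 + (-1 + C)/(2*C))
E(a) = -3 (E(a) = (a - 3) - a = (-3 + a) - a = -3)
j(O, x) = -3*x + (-1 + 7*O)/(2*O)
(27077 + M(j(4, 6), 140)) + 13271 = (27077 + 137) + 13271 = 27214 + 13271 = 40485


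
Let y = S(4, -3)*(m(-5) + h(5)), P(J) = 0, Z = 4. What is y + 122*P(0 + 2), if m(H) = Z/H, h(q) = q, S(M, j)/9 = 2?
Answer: 378/5 ≈ 75.600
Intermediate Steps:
S(M, j) = 18 (S(M, j) = 9*2 = 18)
m(H) = 4/H
y = 378/5 (y = 18*(4/(-5) + 5) = 18*(4*(-⅕) + 5) = 18*(-⅘ + 5) = 18*(21/5) = 378/5 ≈ 75.600)
y + 122*P(0 + 2) = 378/5 + 122*0 = 378/5 + 0 = 378/5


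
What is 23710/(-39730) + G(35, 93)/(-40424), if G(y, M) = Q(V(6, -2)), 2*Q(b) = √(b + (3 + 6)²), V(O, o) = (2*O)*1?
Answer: -2371/3973 - √93/80848 ≈ -0.59690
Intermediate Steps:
V(O, o) = 2*O
Q(b) = √(81 + b)/2 (Q(b) = √(b + (3 + 6)²)/2 = √(b + 9²)/2 = √(b + 81)/2 = √(81 + b)/2)
G(y, M) = √93/2 (G(y, M) = √(81 + 2*6)/2 = √(81 + 12)/2 = √93/2)
23710/(-39730) + G(35, 93)/(-40424) = 23710/(-39730) + (√93/2)/(-40424) = 23710*(-1/39730) + (√93/2)*(-1/40424) = -2371/3973 - √93/80848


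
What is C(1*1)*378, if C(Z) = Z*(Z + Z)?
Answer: 756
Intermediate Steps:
C(Z) = 2*Z² (C(Z) = Z*(2*Z) = 2*Z²)
C(1*1)*378 = (2*(1*1)²)*378 = (2*1²)*378 = (2*1)*378 = 2*378 = 756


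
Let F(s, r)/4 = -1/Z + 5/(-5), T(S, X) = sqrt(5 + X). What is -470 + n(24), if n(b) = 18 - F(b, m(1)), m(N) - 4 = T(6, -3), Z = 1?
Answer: -444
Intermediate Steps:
m(N) = 4 + sqrt(2) (m(N) = 4 + sqrt(5 - 3) = 4 + sqrt(2))
F(s, r) = -8 (F(s, r) = 4*(-1/1 + 5/(-5)) = 4*(-1*1 + 5*(-1/5)) = 4*(-1 - 1) = 4*(-2) = -8)
n(b) = 26 (n(b) = 18 - 1*(-8) = 18 + 8 = 26)
-470 + n(24) = -470 + 26 = -444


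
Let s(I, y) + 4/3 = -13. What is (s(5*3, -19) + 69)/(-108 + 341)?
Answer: 164/699 ≈ 0.23462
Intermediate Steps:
s(I, y) = -43/3 (s(I, y) = -4/3 - 13 = -43/3)
(s(5*3, -19) + 69)/(-108 + 341) = (-43/3 + 69)/(-108 + 341) = (164/3)/233 = (164/3)*(1/233) = 164/699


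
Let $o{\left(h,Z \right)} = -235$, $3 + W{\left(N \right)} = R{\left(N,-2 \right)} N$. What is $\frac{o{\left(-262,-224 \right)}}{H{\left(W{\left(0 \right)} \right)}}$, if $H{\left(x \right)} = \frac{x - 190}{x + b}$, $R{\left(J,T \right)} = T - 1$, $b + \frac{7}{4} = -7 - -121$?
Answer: $\frac{102695}{772} \approx 133.02$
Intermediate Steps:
$b = \frac{449}{4}$ ($b = - \frac{7}{4} - -114 = - \frac{7}{4} + \left(-7 + 121\right) = - \frac{7}{4} + 114 = \frac{449}{4} \approx 112.25$)
$R{\left(J,T \right)} = -1 + T$ ($R{\left(J,T \right)} = T - 1 = -1 + T$)
$W{\left(N \right)} = -3 - 3 N$ ($W{\left(N \right)} = -3 + \left(-1 - 2\right) N = -3 - 3 N$)
$H{\left(x \right)} = \frac{-190 + x}{\frac{449}{4} + x}$ ($H{\left(x \right)} = \frac{x - 190}{x + \frac{449}{4}} = \frac{-190 + x}{\frac{449}{4} + x}$)
$\frac{o{\left(-262,-224 \right)}}{H{\left(W{\left(0 \right)} \right)}} = - \frac{235}{4 \frac{1}{449 + 4 \left(-3 - 0\right)} \left(-190 - 3\right)} = - \frac{235}{4 \frac{1}{449 + 4 \left(-3 + 0\right)} \left(-190 + \left(-3 + 0\right)\right)} = - \frac{235}{4 \frac{1}{449 + 4 \left(-3\right)} \left(-190 - 3\right)} = - \frac{235}{4 \frac{1}{449 - 12} \left(-193\right)} = - \frac{235}{4 \cdot \frac{1}{437} \left(-193\right)} = - \frac{235}{- \frac{772}{437}} = \left(-235\right) \left(- \frac{437}{772}\right) = \frac{102695}{772}$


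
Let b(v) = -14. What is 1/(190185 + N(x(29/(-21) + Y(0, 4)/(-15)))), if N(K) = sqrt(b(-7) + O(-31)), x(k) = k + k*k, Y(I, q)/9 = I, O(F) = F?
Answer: 12679/2411355618 - I*sqrt(5)/12056778090 ≈ 5.258e-6 - 1.8546e-10*I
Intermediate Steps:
Y(I, q) = 9*I
x(k) = k + k**2
N(K) = 3*I*sqrt(5) (N(K) = sqrt(-14 - 31) = sqrt(-45) = 3*I*sqrt(5))
1/(190185 + N(x(29/(-21) + Y(0, 4)/(-15)))) = 1/(190185 + 3*I*sqrt(5))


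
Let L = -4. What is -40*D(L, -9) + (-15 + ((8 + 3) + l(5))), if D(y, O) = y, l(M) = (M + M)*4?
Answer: 196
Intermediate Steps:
l(M) = 8*M (l(M) = (2*M)*4 = 8*M)
-40*D(L, -9) + (-15 + ((8 + 3) + l(5))) = -40*(-4) + (-15 + ((8 + 3) + 8*5)) = 160 + (-15 + (11 + 40)) = 160 + (-15 + 51) = 160 + 36 = 196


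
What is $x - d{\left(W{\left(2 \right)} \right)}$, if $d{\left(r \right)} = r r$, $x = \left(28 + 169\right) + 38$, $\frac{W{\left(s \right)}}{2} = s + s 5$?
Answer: $-341$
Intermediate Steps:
$W{\left(s \right)} = 12 s$ ($W{\left(s \right)} = 2 \left(s + s 5\right) = 2 \left(s + 5 s\right) = 2 \cdot 6 s = 12 s$)
$x = 235$ ($x = 197 + 38 = 235$)
$d{\left(r \right)} = r^{2}$
$x - d{\left(W{\left(2 \right)} \right)} = 235 - \left(12 \cdot 2\right)^{2} = 235 - 24^{2} = 235 - 576 = -341$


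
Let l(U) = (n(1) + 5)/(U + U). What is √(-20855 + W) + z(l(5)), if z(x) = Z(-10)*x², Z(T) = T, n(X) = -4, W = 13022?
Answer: -⅒ + I*√7833 ≈ -0.1 + 88.504*I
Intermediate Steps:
l(U) = 1/(2*U) (l(U) = (-4 + 5)/(U + U) = 1/(2*U))
z(x) = -10*x²
√(-20855 + W) + z(l(5)) = √(-20855 + 13022) - 10*((½)/5)² = √(-7833) - 10*((½)*(⅕))² = I*√7833 - 10*(⅒)² = I*√7833 - 10*1/100 = I*√7833 - ⅒ = -⅒ + I*√7833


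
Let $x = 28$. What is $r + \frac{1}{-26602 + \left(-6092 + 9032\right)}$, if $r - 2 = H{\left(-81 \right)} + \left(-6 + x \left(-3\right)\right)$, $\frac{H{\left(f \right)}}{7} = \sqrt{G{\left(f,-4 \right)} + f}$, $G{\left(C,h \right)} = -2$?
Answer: $- \frac{2082257}{23662} + 7 i \sqrt{83} \approx -88.0 + 63.773 i$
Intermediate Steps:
$H{\left(f \right)} = 7 \sqrt{-2 + f}$
$r = -88 + 7 i \sqrt{83}$ ($r = 2 + \left(7 \sqrt{-2 - 81} + \left(-6 + 28 \left(-3\right)\right)\right) = 2 + \left(7 \sqrt{-83} - 90\right) = 2 - \left(90 - 7 i \sqrt{83}\right) = -88 + 7 i \sqrt{83} \approx -88.0 + 63.773 i$)
$r + \frac{1}{-26602 + \left(-6092 + 9032\right)} = \left(-88 + 7 i \sqrt{83}\right) + \frac{1}{-26602 + \left(-6092 + 9032\right)} = \left(-88 + 7 i \sqrt{83}\right) + \frac{1}{-26602 + 2940} = \left(-88 + 7 i \sqrt{83}\right) + \frac{1}{-23662} = \left(-88 + 7 i \sqrt{83}\right) - \frac{1}{23662} = - \frac{2082257}{23662} + 7 i \sqrt{83}$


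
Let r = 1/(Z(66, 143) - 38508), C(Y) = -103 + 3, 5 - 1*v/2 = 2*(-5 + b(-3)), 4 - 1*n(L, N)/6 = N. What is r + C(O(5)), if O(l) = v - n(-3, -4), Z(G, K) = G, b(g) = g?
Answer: -3844201/38442 ≈ -100.00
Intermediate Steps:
n(L, N) = 24 - 6*N
v = 42 (v = 10 - 4*(-5 - 3) = 10 - 4*(-8) = 10 - 2*(-16) = 10 + 32 = 42)
O(l) = -6 (O(l) = 42 - (24 - 6*(-4)) = 42 - (24 + 24) = 42 - 1*48 = 42 - 48 = -6)
C(Y) = -100
r = -1/38442 (r = 1/(66 - 38508) = 1/(-38442) = -1/38442 ≈ -2.6013e-5)
r + C(O(5)) = -1/38442 - 100 = -3844201/38442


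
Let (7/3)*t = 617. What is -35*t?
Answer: -9255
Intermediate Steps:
t = 1851/7 (t = (3/7)*617 = 1851/7 ≈ 264.43)
-35*t = -35*1851/7 = -9255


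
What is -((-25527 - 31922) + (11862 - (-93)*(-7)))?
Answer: 46238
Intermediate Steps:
-((-25527 - 31922) + (11862 - (-93)*(-7))) = -(-57449 + (11862 - 1*651)) = -(-57449 + (11862 - 651)) = -(-57449 + 11211) = -1*(-46238) = 46238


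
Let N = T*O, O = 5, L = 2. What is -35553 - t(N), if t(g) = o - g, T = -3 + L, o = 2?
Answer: -35560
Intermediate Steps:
T = -1 (T = -3 + 2 = -1)
N = -5 (N = -1*5 = -5)
t(g) = 2 - g
-35553 - t(N) = -35553 - (2 - 1*(-5)) = -35553 - (2 + 5) = -35553 - 1*7 = -35553 - 7 = -35560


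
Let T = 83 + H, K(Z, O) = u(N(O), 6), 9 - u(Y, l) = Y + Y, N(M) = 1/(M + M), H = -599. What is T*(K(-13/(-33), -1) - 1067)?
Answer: 545412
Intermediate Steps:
N(M) = 1/(2*M)
u(Y, l) = 9 - 2*Y (u(Y, l) = 9 - (Y + Y) = 9 - 2*Y)
K(Z, O) = 9 - 1/O
T = -516 (T = 83 - 599 = -516)
T*(K(-13/(-33), -1) - 1067) = -516*((9 - 1/(-1)) - 1067) = -516*((9 - 1*(-1)) - 1067) = -516*((9 + 1) - 1067) = -516*(10 - 1067) = -516*(-1057) = 545412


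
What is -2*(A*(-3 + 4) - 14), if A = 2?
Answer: 24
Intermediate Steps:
-2*(A*(-3 + 4) - 14) = -2*(2*(-3 + 4) - 14) = -2*(2*1 - 14) = -2*(2 - 14) = -2*(-12) = 24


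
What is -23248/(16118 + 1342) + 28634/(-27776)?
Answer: -143210761/60621120 ≈ -2.3624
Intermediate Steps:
-23248/(16118 + 1342) + 28634/(-27776) = -23248/17460 + 28634*(-1/27776) = -23248*1/17460 - 14317/13888 = -5812/4365 - 14317/13888 = -143210761/60621120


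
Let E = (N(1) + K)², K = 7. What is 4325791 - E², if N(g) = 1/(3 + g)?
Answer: 1106695215/256 ≈ 4.3230e+6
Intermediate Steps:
E = 841/16 (E = (1/(3 + 1) + 7)² = (1/4 + 7)² = (¼ + 7)² = (29/4)² = 841/16 ≈ 52.563)
4325791 - E² = 4325791 - (841/16)² = 4325791 - 1*707281/256 = 4325791 - 707281/256 = 1106695215/256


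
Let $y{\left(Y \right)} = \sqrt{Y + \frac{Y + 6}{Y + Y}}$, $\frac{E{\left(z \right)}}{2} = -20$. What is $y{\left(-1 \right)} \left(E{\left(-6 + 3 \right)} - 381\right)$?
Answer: $- \frac{421 i \sqrt{14}}{2} \approx - 787.62 i$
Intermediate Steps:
$E{\left(z \right)} = -40$ ($E{\left(z \right)} = 2 \left(-20\right) = -40$)
$y{\left(Y \right)} = \sqrt{Y + \frac{6 + Y}{2 Y}}$
$y{\left(-1 \right)} \left(E{\left(-6 + 3 \right)} - 381\right) = \frac{\sqrt{2 + 4 \left(-1\right) + \frac{12}{-1}}}{2} \left(-40 - 381\right) = \frac{\sqrt{2 - 4 + 12 \left(-1\right)}}{2} \left(-421\right) = \frac{\sqrt{2 - 4 - 12}}{2} \left(-421\right) = \frac{\sqrt{-14}}{2} \left(-421\right) = \frac{i \sqrt{14}}{2} \left(-421\right) = - \frac{421 i \sqrt{14}}{2}$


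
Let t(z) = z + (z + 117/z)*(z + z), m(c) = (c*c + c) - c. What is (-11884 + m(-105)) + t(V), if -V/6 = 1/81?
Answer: -455671/729 ≈ -625.06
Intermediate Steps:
m(c) = c**2 (m(c) = (c**2 + c) - c = (c + c**2) - c = c**2)
V = -2/27 (V = -6/81 = -6*1/81 = -2/27 ≈ -0.074074)
t(z) = z + 2*z*(z + 117/z) (t(z) = z + (z + 117/z)*(2*z) = z + 2*z*(z + 117/z))
(-11884 + m(-105)) + t(V) = (-11884 + (-105)**2) + (234 - 2/27 + 2*(-2/27)**2) = (-11884 + 11025) + (234 - 2/27 + 2*(4/729)) = -859 + (234 - 2/27 + 8/729) = -859 + 170540/729 = -455671/729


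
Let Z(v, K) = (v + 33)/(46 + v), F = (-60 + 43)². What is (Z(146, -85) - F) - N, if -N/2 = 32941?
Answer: 12594035/192 ≈ 65594.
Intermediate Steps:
F = 289 (F = (-17)² = 289)
Z(v, K) = (33 + v)/(46 + v)
N = -65882 (N = -2*32941 = -65882)
(Z(146, -85) - F) - N = ((33 + 146)/(46 + 146) - 1*289) - 1*(-65882) = (179/192 - 289) + 65882 = -55309/192 + 65882 = 12594035/192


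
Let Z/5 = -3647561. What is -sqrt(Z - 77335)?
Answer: -2*I*sqrt(4578785) ≈ -4279.6*I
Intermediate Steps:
Z = -18237805 (Z = 5*(-3647561) = -18237805)
-sqrt(Z - 77335) = -sqrt(-18237805 - 77335) = -sqrt(-18315140) = -2*I*sqrt(4578785)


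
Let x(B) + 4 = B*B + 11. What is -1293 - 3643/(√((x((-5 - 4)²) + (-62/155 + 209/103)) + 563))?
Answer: -1293 - 3643*√472937890/1836652 ≈ -1336.1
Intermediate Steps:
x(B) = 7 + B² (x(B) = -4 + (B*B + 11) = -4 + (B² + 11) = -4 + (11 + B²) = 7 + B²)
-1293 - 3643/(√((x((-5 - 4)²) + (-62/155 + 209/103)) + 563)) = -1293 - 3643/(√(((7 + ((-5 - 4)²)²) + (-62/155 + 209/103)) + 563)) = -1293 - 3643/(√(((7 + ((-9)²)²) + (-62*1/155 + 209*(1/103))) + 563)) = -1293 - 3643/(√(((7 + 81²) + (-⅖ + 209/103)) + 563)) = -1293 - 3643/(√(((7 + 6561) + 839/515) + 563)) = -1293 - 3643/(√((6568 + 839/515) + 563)) = -1293 - 3643/(√(3383359/515 + 563)) = -1293 - 3643/(√(3673304/515)) = -1293 - 3643/(2*√472937890/515) = -1293 - 3643*√472937890/1836652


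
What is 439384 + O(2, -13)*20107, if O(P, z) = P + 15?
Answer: 781203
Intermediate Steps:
O(P, z) = 15 + P
439384 + O(2, -13)*20107 = 439384 + (15 + 2)*20107 = 439384 + 17*20107 = 439384 + 341819 = 781203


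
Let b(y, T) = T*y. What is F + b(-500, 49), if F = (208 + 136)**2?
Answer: 93836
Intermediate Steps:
F = 118336 (F = 344**2 = 118336)
F + b(-500, 49) = 118336 + 49*(-500) = 118336 - 24500 = 93836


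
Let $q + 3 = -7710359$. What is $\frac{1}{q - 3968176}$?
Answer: $- \frac{1}{11678538} \approx -8.5627 \cdot 10^{-8}$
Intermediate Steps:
$q = -7710362$ ($q = -3 - 7710359 = -7710362$)
$\frac{1}{q - 3968176} = \frac{1}{-7710362 - 3968176} = \frac{1}{-11678538} = - \frac{1}{11678538}$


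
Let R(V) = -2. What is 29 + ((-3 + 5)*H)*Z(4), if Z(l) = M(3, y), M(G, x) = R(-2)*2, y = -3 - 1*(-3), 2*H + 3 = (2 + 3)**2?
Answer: -59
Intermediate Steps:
H = 11 (H = -3/2 + (2 + 3)**2/2 = -3/2 + (1/2)*5**2 = -3/2 + (1/2)*25 = -3/2 + 25/2 = 11)
y = 0 (y = -3 + 3 = 0)
M(G, x) = -4 (M(G, x) = -2*2 = -4)
Z(l) = -4
29 + ((-3 + 5)*H)*Z(4) = 29 + ((-3 + 5)*11)*(-4) = 29 + (2*11)*(-4) = 29 + 22*(-4) = 29 - 88 = -59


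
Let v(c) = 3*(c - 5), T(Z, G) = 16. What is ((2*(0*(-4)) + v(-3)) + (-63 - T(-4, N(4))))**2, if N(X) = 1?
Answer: 10609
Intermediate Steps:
v(c) = -15 + 3*c (v(c) = 3*(-5 + c) = -15 + 3*c)
((2*(0*(-4)) + v(-3)) + (-63 - T(-4, N(4))))**2 = ((2*(0*(-4)) + (-15 + 3*(-3))) + (-63 - 1*16))**2 = ((2*0 + (-15 - 9)) + (-63 - 16))**2 = ((0 - 24) - 79)**2 = (-24 - 79)**2 = (-103)**2 = 10609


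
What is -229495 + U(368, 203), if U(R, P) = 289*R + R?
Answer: -122775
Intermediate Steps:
U(R, P) = 290*R
-229495 + U(368, 203) = -229495 + 290*368 = -229495 + 106720 = -122775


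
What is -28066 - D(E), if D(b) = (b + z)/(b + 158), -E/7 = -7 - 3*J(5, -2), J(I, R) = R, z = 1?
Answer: -4630898/165 ≈ -28066.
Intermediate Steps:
E = 7 (E = -7*(-7 - 3*(-2)) = -7*(-7 + 6) = -7*(-1) = 7)
D(b) = (1 + b)/(158 + b) (D(b) = (b + 1)/(b + 158) = (1 + b)/(158 + b))
-28066 - D(E) = -28066 - (1 + 7)/(158 + 7) = -28066 - 8/165 = -4630898/165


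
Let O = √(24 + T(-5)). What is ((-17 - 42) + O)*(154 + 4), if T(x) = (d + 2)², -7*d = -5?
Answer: -9322 + 158*√1537/7 ≈ -8437.1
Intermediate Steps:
d = 5/7 (d = -⅐*(-5) = 5/7 ≈ 0.71429)
T(x) = 361/49 (T(x) = (5/7 + 2)² = (19/7)² = 361/49)
O = √1537/7 (O = √(24 + 361/49) = √(1537/49) = √1537/7 ≈ 5.6007)
((-17 - 42) + O)*(154 + 4) = ((-17 - 42) + √1537/7)*(154 + 4) = (-59 + √1537/7)*158 = -9322 + 158*√1537/7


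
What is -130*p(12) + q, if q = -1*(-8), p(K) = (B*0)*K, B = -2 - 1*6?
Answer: 8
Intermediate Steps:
B = -8 (B = -2 - 6 = -8)
p(K) = 0 (p(K) = (-8*0)*K = 0*K = 0)
q = 8
-130*p(12) + q = -130*0 + 8 = 0 + 8 = 8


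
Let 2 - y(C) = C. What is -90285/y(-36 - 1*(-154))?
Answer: 90285/116 ≈ 778.32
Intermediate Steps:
y(C) = 2 - C
-90285/y(-36 - 1*(-154)) = -90285/(2 - (-36 - 1*(-154))) = -90285/(2 - (-36 + 154)) = -90285/(2 - 1*118) = -90285/(2 - 118) = -90285/(-116) = -90285*(-1/116) = 90285/116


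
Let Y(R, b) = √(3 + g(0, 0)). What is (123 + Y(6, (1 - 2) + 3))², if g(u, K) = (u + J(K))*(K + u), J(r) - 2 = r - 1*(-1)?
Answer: (123 + √3)² ≈ 15558.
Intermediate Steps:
J(r) = 3 + r (J(r) = 2 + (r - 1*(-1)) = 2 + (r + 1) = 2 + (1 + r) = 3 + r)
g(u, K) = (K + u)*(3 + K + u) (g(u, K) = (u + (3 + K))*(K + u) = (3 + K + u)*(K + u) = (K + u)*(3 + K + u))
Y(R, b) = √3 (Y(R, b) = √(3 + (0² + 0*0 + 0*(3 + 0) + 0*(3 + 0))) = √(3 + (0 + 0 + 0*3 + 0*3)) = √(3 + (0 + 0 + 0 + 0)) = √(3 + 0) = √3)
(123 + Y(6, (1 - 2) + 3))² = (123 + √3)²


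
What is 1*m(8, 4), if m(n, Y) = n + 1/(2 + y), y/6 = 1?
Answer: 65/8 ≈ 8.1250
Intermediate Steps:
y = 6 (y = 6*1 = 6)
m(n, Y) = ⅛ + n (m(n, Y) = n + 1/(2 + 6) = n + 1/8 = n + ⅛ = ⅛ + n)
1*m(8, 4) = 1*(⅛ + 8) = 1*(65/8) = 65/8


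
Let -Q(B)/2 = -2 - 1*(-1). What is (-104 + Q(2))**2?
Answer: 10404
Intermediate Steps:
Q(B) = 2 (Q(B) = -2*(-2 - 1*(-1)) = -2*(-2 + 1) = -2*(-1) = 2)
(-104 + Q(2))**2 = (-104 + 2)**2 = (-102)**2 = 10404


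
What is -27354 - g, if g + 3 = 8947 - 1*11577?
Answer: -24721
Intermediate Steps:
g = -2633 (g = -3 + (8947 - 1*11577) = -3 + (8947 - 11577) = -3 - 2630 = -2633)
-27354 - g = -27354 - 1*(-2633) = -27354 + 2633 = -24721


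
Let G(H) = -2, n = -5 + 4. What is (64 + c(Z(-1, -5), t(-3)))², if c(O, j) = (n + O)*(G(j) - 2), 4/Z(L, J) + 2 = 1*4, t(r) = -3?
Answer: 3600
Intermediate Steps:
Z(L, J) = 2 (Z(L, J) = 4/(-2 + 1*4) = 4/(-2 + 4) = 4/2 = 4*(½) = 2)
n = -1
c(O, j) = 4 - 4*O (c(O, j) = (-1 + O)*(-2 - 2) = (-1 + O)*(-4) = 4 - 4*O)
(64 + c(Z(-1, -5), t(-3)))² = (64 + (4 - 4*2))² = (64 + (4 - 8))² = (64 - 4)² = 60² = 3600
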